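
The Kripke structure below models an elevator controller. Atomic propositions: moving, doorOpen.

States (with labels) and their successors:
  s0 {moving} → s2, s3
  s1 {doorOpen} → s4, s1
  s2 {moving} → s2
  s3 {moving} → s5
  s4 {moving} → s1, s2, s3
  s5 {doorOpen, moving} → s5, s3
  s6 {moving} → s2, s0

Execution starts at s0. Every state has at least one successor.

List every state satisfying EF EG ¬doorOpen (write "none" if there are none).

States satisfying EG ¬doorOpen: {s0, s2, s4, s6}.
States satisfying EF EG ¬doorOpen: {s0, s1, s2, s4, s6}.

{s0, s1, s2, s4, s6}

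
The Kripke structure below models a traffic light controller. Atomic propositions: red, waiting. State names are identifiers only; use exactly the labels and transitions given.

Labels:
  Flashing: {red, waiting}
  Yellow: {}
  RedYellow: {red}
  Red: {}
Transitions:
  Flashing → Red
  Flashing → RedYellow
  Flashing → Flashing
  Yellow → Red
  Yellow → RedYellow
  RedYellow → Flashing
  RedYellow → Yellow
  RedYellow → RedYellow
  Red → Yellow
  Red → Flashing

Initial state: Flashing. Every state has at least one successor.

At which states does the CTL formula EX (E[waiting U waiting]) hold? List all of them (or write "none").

{Flashing, RedYellow, Red}

States satisfying E[waiting U waiting]: {Flashing}.
States satisfying EX (E[waiting U waiting]): {Flashing, RedYellow, Red}.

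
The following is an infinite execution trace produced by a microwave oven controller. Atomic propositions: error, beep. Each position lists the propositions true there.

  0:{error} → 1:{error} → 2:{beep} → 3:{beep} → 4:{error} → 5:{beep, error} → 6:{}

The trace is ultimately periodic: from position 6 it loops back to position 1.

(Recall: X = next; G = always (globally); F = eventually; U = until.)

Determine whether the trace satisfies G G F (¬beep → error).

G F (¬beep → error) holds at every position 0..6, and those are all positions ever visited, so G G F (¬beep → error) holds.

Holds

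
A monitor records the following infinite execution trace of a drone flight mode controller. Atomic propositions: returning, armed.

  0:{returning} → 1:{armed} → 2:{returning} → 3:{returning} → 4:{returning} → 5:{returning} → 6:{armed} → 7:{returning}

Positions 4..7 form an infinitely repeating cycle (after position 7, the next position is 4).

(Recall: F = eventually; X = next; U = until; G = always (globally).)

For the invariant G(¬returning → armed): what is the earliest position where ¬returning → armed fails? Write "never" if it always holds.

never

¬returning → armed holds at every position 0..7, and those are all the positions the trace ever visits, so the invariant G(¬returning → armed) is never violated.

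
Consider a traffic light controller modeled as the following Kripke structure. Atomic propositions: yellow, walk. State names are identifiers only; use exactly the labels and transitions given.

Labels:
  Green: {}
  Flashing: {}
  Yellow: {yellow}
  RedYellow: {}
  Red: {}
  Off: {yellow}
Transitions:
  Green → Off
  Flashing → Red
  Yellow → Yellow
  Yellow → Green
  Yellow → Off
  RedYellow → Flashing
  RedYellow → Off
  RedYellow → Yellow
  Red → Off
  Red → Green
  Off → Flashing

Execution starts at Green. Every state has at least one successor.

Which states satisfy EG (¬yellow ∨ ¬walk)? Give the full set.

{Green, Flashing, Yellow, RedYellow, Red, Off}

States satisfying ¬yellow ∨ ¬walk: {Green, Flashing, Yellow, RedYellow, Red, Off}.
States satisfying EG (¬yellow ∨ ¬walk): {Green, Flashing, Yellow, RedYellow, Red, Off}.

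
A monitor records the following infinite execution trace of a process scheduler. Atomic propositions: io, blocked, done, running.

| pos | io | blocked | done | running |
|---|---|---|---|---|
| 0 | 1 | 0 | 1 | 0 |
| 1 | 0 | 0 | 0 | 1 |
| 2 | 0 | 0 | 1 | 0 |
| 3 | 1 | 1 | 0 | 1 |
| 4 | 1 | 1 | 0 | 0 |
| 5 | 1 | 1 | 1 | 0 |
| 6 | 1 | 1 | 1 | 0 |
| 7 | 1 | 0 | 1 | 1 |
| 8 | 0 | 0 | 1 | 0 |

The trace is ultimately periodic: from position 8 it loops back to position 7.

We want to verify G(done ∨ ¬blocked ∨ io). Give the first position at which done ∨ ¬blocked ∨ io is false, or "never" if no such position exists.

done ∨ ¬blocked ∨ io holds at every position 0..8, and those are all the positions the trace ever visits, so the invariant G(done ∨ ¬blocked ∨ io) is never violated.

never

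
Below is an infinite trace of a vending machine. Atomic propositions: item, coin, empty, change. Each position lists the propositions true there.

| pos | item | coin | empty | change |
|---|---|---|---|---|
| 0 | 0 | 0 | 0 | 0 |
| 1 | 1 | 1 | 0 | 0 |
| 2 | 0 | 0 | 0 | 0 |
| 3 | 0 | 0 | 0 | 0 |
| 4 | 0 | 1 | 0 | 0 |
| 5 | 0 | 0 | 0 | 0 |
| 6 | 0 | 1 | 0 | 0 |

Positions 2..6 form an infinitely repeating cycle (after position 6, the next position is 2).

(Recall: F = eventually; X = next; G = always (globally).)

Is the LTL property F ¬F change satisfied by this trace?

¬F change holds at position 0, which is reachable from 0, so F ¬F change holds.

Satisfied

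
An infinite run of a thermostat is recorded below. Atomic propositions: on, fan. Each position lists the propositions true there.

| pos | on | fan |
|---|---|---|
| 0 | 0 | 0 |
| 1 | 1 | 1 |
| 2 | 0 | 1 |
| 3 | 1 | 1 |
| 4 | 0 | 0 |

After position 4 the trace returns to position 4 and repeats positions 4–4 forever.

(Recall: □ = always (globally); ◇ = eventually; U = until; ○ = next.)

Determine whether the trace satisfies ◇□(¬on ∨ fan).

□(¬on ∨ fan) holds at position 0, which is reachable from 0, so ◇□(¬on ∨ fan) holds.

Yes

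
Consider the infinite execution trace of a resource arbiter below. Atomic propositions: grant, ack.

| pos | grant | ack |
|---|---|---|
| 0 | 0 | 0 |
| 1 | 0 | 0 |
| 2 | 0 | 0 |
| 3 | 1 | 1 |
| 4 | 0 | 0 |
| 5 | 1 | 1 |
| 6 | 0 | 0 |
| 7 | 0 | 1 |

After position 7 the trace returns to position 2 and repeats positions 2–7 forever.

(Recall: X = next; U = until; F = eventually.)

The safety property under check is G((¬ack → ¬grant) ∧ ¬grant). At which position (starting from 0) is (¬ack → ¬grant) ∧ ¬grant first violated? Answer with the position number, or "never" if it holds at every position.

Check (¬ack → ¬grant) ∧ ¬grant at each position in order: 0 ✓, 1 ✓, 2 ✓.
At position 3 the labels are {ack, grant}, so (¬ack → ¬grant) ∧ ¬grant is false there. This is the first violation.

3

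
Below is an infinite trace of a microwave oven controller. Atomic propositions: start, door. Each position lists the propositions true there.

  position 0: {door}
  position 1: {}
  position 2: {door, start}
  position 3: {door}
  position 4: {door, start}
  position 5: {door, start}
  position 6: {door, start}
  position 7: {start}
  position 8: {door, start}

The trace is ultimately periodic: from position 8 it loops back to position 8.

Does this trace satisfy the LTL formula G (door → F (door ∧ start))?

door → F (door ∧ start) holds at every position 0..8, and those are all positions ever visited, so G (door → F (door ∧ start)) holds.
Positions where door holds: 0, 2, 3, 4, 5, 6, 8.
Check F (door ∧ start) at each: 0→ok, 2→ok, 3→ok, 4→ok, 5→ok, 6→ok, 8→ok.

Yes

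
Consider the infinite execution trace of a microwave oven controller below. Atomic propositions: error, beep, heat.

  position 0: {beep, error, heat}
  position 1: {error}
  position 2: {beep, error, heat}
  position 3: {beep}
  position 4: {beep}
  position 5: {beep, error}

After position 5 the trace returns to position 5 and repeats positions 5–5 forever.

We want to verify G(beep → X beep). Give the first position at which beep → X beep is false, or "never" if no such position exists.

At position 0 the labels are {beep, error, heat} and the next position 1 has {error}, so beep → X beep is false there. This is the first violation.

0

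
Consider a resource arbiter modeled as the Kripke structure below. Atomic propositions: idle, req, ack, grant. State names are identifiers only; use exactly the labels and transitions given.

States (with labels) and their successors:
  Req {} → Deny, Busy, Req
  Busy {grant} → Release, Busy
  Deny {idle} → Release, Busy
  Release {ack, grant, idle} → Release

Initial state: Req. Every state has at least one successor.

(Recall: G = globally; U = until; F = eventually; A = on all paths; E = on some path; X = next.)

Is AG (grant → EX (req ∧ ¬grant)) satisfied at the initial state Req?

States satisfying grant → EX (req ∧ ¬grant): {Req, Deny}.
States satisfying AG (grant → EX (req ∧ ¬grant)): ∅.
Busy is reachable from Req and violates grant → EX (req ∧ ¬grant), so AG fails at Req.
Req ∉ Sat(AG (grant → EX (req ∧ ¬grant))).

Violated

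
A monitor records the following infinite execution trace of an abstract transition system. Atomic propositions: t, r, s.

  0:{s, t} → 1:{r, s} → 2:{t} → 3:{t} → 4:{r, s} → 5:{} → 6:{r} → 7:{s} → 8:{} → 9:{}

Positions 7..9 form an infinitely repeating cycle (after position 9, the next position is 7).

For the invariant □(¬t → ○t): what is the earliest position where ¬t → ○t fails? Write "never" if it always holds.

Check ¬t → ○t at each position in order: 0 ✓, 1 ✓, 2 ✓, 3 ✓.
At position 4 the labels are {r, s} and the next position 5 has {}, so ¬t → ○t is false there. This is the first violation.

4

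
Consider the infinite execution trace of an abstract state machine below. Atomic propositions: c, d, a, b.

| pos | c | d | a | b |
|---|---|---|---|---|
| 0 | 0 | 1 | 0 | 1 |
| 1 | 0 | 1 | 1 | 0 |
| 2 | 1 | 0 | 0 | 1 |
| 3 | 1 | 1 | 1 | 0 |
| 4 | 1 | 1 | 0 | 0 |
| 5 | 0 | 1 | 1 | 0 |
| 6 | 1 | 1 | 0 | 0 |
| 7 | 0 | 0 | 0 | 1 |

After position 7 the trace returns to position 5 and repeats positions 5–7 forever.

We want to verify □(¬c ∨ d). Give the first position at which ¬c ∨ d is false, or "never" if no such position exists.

Check ¬c ∨ d at each position in order: 0 ✓, 1 ✓.
At position 2 the labels are {b, c}, so ¬c ∨ d is false there. This is the first violation.

2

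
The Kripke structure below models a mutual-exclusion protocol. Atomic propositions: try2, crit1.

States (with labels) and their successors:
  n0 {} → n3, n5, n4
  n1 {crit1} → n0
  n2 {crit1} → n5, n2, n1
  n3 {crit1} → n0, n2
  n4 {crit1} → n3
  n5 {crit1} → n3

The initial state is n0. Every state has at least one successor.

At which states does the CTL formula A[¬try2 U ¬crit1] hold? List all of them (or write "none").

{n0, n1}

States satisfying ¬try2: {n0, n1, n2, n3, n4, n5}.
States satisfying ¬crit1: {n0}.
States satisfying A[¬try2 U ¬crit1]: {n0, n1}.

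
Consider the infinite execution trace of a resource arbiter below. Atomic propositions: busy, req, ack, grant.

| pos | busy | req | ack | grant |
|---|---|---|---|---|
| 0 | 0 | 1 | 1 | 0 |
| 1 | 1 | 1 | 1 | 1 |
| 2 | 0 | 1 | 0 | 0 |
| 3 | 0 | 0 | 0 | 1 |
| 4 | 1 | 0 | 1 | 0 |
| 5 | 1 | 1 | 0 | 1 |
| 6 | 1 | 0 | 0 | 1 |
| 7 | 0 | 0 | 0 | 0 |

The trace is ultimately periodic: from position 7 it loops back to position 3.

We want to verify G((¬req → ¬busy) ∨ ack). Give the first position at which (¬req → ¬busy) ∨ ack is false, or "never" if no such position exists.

6

Check (¬req → ¬busy) ∨ ack at each position in order: 0 ✓, 1 ✓, 2 ✓, 3 ✓, 4 ✓, 5 ✓.
At position 6 the labels are {busy, grant}, so (¬req → ¬busy) ∨ ack is false there. This is the first violation.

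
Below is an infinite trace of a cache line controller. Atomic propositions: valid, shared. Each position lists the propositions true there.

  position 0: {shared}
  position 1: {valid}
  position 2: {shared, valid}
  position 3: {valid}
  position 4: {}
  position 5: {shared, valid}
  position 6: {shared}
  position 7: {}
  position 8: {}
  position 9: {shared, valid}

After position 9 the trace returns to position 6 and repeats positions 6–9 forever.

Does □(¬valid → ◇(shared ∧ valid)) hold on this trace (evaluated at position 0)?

Satisfied

¬valid → ◇(shared ∧ valid) holds at every position 0..9, and those are all positions ever visited, so □(¬valid → ◇(shared ∧ valid)) holds.
Positions where ¬valid holds: 0, 4, 6, 7, 8.
Check ◇(shared ∧ valid) at each: 0→ok, 4→ok, 6→ok, 7→ok, 8→ok.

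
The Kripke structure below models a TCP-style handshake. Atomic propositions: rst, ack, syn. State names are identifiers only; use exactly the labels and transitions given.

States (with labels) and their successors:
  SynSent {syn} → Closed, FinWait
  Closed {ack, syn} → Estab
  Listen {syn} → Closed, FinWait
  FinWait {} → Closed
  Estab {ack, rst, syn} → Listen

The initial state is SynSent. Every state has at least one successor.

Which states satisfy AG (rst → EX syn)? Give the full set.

States satisfying rst → EX syn: {SynSent, Closed, Listen, FinWait, Estab}.
States satisfying AG (rst → EX syn): {SynSent, Closed, Listen, FinWait, Estab}.

{SynSent, Closed, Listen, FinWait, Estab}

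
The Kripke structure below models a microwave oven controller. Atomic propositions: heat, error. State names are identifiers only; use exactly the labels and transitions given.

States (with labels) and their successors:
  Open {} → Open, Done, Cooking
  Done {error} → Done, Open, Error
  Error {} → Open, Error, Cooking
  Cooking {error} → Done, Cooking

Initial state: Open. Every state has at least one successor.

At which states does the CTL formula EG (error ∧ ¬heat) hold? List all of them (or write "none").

{Done, Cooking}

States satisfying error ∧ ¬heat: {Done, Cooking}.
States satisfying EG (error ∧ ¬heat): {Done, Cooking}.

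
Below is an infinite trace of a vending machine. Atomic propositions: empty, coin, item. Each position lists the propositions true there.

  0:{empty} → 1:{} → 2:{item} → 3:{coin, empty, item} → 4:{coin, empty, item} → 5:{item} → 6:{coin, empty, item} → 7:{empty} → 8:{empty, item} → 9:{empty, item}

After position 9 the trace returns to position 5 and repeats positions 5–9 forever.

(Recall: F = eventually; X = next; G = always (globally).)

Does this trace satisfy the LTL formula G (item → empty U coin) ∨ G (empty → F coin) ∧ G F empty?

Satisfied

item → empty U coin must hold at every position from 0 onward. It fails at position 2, so G (item → empty U coin) is false.
Positions where item holds: 2, 3, 4, 5, 6, 8, 9.
Check empty U coin at each: 2→fails, 3→ok, 4→ok, 5→fails, 6→ok, 8→fails, 9→fails.
At position 0: G (item → empty U coin) is false; G (empty → F coin) ∧ G F empty is true; so G (item → empty U coin) ∨ G (empty → F coin) ∧ G F empty is true.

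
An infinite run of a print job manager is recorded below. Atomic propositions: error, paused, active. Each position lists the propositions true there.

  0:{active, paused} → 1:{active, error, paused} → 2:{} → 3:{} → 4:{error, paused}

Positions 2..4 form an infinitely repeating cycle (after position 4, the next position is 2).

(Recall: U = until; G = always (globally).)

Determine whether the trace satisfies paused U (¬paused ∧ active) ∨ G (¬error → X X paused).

Walking from position 0: at position 2, ¬paused ∧ active has not yet held and paused fails, so paused U (¬paused ∧ active) is false.
¬error → X X paused must hold at every position from 0 onward. It fails at position 0, so G (¬error → X X paused) is false.
Positions where ¬error holds: 0, 2, 3.
Check X X paused at each: 0→fails, 2→ok, 3→fails.
At position 0: paused U (¬paused ∧ active) is false; G (¬error → X X paused) is false; so paused U (¬paused ∧ active) ∨ G (¬error → X X paused) is false.

Does not hold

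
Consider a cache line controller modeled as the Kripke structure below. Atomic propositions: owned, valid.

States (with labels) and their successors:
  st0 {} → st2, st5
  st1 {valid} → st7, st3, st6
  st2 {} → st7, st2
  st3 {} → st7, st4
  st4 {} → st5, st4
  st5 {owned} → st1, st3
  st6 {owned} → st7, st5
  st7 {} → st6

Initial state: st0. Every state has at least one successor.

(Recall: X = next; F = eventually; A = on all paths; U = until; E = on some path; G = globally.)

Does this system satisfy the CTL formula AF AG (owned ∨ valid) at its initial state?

States satisfying AG (owned ∨ valid): ∅.
States satisfying AF AG (owned ∨ valid): ∅.
There is a path from st0 along which AG (owned ∨ valid) never holds.
st0 ∉ Sat(AF AG (owned ∨ valid)).

Does not hold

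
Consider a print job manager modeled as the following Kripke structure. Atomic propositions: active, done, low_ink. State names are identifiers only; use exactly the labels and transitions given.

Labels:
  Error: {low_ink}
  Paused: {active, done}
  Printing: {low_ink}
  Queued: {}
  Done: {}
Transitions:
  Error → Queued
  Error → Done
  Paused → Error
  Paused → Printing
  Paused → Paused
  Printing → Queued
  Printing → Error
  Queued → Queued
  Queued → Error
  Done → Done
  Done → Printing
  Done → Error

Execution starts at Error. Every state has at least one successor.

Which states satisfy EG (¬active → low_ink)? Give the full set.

{Paused}

States satisfying ¬active → low_ink: {Error, Paused, Printing}.
States satisfying EG (¬active → low_ink): {Paused}.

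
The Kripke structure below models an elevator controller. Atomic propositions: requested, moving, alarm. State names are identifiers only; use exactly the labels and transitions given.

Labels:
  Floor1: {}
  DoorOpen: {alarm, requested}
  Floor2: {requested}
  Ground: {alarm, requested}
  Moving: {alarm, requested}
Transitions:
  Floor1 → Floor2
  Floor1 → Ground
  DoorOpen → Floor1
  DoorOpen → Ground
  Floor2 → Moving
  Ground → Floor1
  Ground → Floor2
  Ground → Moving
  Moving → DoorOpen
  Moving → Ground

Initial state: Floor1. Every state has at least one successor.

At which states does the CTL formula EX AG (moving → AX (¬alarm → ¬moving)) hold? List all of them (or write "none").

States satisfying AG (moving → AX (¬alarm → ¬moving)): {Floor1, DoorOpen, Floor2, Ground, Moving}.
States satisfying EX AG (moving → AX (¬alarm → ¬moving)): {Floor1, DoorOpen, Floor2, Ground, Moving}.

{Floor1, DoorOpen, Floor2, Ground, Moving}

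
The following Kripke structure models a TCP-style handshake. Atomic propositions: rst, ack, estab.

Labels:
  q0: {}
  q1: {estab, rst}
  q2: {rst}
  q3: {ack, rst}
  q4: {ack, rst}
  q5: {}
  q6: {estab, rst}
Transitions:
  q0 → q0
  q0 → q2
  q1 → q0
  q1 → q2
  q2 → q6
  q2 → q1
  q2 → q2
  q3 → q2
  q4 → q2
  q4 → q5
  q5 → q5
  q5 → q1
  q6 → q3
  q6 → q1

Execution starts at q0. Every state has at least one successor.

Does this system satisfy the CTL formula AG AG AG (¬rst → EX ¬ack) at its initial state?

Yes

States satisfying AG AG (¬rst → EX ¬ack): {q0, q1, q2, q3, q4, q5, q6}.
States satisfying AG AG AG (¬rst → EX ¬ack): {q0, q1, q2, q3, q4, q5, q6}.
Every state reachable from q0 satisfies AG AG (¬rst → EX ¬ack).
q0 ∈ Sat(AG AG AG (¬rst → EX ¬ack)).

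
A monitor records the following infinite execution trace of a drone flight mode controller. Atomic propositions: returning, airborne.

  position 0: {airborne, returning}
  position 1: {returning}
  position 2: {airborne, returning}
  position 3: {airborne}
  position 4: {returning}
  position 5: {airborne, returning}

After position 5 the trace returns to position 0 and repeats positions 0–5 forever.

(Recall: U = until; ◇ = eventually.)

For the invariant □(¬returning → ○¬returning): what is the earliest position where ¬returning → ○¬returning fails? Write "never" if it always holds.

Check ¬returning → ○¬returning at each position in order: 0 ✓, 1 ✓, 2 ✓.
At position 3 the labels are {airborne} and the next position 4 has {returning}, so ¬returning → ○¬returning is false there. This is the first violation.

3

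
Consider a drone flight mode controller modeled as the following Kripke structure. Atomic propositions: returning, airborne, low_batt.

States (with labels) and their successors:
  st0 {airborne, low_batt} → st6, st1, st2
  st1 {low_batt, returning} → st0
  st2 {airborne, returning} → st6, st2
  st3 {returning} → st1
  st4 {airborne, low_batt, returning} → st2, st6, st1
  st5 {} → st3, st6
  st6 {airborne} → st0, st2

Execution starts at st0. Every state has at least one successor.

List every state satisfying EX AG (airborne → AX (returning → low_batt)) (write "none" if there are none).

none

States satisfying AG (airborne → AX (returning → low_batt)): ∅.
States satisfying EX AG (airborne → AX (returning → low_batt)): ∅.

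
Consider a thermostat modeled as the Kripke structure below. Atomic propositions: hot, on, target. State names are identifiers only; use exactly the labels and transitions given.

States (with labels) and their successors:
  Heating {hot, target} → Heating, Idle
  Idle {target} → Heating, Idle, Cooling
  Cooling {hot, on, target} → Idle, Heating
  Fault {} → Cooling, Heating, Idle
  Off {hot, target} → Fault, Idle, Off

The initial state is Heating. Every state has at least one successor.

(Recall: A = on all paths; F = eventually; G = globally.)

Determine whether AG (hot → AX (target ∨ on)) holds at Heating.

Yes

States satisfying hot → AX (target ∨ on): {Heating, Idle, Cooling, Fault}.
States satisfying AG (hot → AX (target ∨ on)): {Heating, Idle, Cooling, Fault}.
Every state reachable from Heating satisfies hot → AX (target ∨ on).
Heating ∈ Sat(AG (hot → AX (target ∨ on))).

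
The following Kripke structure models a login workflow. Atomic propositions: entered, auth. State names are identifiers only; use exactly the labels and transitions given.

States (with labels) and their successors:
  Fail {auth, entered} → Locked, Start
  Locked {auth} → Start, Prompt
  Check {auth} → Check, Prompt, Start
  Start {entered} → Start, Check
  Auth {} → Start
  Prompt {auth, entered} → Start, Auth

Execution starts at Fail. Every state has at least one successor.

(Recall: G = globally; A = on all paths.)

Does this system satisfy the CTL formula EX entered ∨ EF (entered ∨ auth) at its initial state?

States satisfying entered: {Fail, Start, Prompt}.
States satisfying EX entered: {Fail, Locked, Check, Start, Auth, Prompt}.
States satisfying entered ∨ auth: {Fail, Locked, Check, Start, Prompt}.
States satisfying EF (entered ∨ auth): {Fail, Locked, Check, Start, Auth, Prompt}.
States satisfying EX entered ∨ EF (entered ∨ auth): {Fail, Locked, Check, Start, Auth, Prompt}.
Fail ∈ Sat(EX entered ∨ EF (entered ∨ auth)).

Satisfied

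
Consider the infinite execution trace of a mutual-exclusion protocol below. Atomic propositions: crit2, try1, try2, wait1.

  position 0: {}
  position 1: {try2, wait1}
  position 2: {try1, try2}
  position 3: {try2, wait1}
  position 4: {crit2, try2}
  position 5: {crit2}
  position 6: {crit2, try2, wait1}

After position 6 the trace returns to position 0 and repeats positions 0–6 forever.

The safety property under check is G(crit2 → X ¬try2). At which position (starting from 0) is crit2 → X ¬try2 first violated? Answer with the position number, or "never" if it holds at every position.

5

Check crit2 → X ¬try2 at each position in order: 0 ✓, 1 ✓, 2 ✓, 3 ✓, 4 ✓.
At position 5 the labels are {crit2} and the next position 6 has {crit2, try2, wait1}, so crit2 → X ¬try2 is false there. This is the first violation.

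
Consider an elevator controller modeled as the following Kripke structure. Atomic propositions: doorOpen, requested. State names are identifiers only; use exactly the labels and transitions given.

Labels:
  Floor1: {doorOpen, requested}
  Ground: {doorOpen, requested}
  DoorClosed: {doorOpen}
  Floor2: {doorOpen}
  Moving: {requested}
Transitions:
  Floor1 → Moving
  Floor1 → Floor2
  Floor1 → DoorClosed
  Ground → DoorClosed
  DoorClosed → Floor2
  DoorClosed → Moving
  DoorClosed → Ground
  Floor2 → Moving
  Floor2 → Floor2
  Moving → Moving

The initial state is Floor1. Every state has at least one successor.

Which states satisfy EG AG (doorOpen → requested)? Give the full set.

{Moving}

States satisfying AG (doorOpen → requested): {Moving}.
States satisfying EG AG (doorOpen → requested): {Moving}.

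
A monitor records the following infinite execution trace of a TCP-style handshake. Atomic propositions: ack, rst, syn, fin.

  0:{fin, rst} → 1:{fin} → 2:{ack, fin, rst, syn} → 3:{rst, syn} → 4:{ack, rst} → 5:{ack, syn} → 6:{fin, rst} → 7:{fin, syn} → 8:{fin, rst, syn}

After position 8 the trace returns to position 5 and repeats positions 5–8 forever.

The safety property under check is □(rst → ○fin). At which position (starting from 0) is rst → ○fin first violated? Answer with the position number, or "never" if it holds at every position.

2

Check rst → ○fin at each position in order: 0 ✓, 1 ✓.
At position 2 the labels are {ack, fin, rst, syn} and the next position 3 has {rst, syn}, so rst → ○fin is false there. This is the first violation.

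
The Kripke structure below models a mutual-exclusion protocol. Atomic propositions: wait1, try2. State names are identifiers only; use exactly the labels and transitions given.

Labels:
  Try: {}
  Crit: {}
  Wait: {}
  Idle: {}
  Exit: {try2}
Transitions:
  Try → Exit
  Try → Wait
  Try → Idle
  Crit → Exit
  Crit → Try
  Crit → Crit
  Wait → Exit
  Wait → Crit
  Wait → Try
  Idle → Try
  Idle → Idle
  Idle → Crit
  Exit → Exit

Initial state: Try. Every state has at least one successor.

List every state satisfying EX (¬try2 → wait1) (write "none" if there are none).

{Try, Crit, Wait, Exit}

States satisfying ¬try2 → wait1: {Exit}.
States satisfying EX (¬try2 → wait1): {Try, Crit, Wait, Exit}.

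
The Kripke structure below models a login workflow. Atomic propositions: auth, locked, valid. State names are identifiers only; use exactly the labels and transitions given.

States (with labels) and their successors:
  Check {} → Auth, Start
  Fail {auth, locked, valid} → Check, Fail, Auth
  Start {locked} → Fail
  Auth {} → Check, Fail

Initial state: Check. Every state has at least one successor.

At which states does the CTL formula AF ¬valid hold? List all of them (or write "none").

States satisfying ¬valid: {Check, Start, Auth}.
States satisfying AF ¬valid: {Check, Start, Auth}.

{Check, Start, Auth}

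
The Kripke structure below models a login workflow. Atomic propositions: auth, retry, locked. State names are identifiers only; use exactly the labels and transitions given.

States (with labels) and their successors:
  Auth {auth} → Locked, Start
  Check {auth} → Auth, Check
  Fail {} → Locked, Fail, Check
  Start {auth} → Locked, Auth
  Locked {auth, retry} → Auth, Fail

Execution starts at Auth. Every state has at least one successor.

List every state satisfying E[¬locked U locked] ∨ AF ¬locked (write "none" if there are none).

{Auth, Check, Fail, Start, Locked}

States satisfying ¬locked: {Auth, Check, Fail, Start, Locked}.
States satisfying locked: ∅.
States satisfying E[¬locked U locked]: ∅.
States satisfying AF ¬locked: {Auth, Check, Fail, Start, Locked}.
States satisfying E[¬locked U locked] ∨ AF ¬locked: {Auth, Check, Fail, Start, Locked}.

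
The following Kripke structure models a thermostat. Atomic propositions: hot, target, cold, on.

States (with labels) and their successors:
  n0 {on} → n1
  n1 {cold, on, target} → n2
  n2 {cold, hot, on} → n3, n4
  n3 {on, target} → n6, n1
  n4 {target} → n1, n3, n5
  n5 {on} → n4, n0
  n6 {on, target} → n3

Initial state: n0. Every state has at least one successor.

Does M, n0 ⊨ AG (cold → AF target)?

Satisfied

States satisfying cold → AF target: {n0, n1, n2, n3, n4, n5, n6}.
States satisfying AG (cold → AF target): {n0, n1, n2, n3, n4, n5, n6}.
Every state reachable from n0 satisfies cold → AF target.
n0 ∈ Sat(AG (cold → AF target)).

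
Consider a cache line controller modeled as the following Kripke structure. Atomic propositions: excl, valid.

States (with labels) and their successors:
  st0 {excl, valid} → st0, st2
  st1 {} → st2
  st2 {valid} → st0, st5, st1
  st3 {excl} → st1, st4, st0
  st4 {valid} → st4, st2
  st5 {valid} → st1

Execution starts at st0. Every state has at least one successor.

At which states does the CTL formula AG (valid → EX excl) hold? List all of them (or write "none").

States satisfying valid → EX excl: {st0, st1, st2, st3}.
States satisfying AG (valid → EX excl): ∅.

none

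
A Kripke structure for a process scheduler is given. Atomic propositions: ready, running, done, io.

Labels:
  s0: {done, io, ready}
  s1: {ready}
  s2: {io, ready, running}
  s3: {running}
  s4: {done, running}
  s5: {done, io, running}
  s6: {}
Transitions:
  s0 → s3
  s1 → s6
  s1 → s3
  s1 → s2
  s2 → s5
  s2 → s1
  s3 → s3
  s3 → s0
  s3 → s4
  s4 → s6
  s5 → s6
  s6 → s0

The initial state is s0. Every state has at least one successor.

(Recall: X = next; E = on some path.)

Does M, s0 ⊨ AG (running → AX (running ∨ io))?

No

States satisfying running → AX (running ∨ io): {s0, s1, s3, s6}.
States satisfying AG (running → AX (running ∨ io)): ∅.
s4 is reachable from s0 and violates running → AX (running ∨ io), so AG fails at s0.
s0 ∉ Sat(AG (running → AX (running ∨ io))).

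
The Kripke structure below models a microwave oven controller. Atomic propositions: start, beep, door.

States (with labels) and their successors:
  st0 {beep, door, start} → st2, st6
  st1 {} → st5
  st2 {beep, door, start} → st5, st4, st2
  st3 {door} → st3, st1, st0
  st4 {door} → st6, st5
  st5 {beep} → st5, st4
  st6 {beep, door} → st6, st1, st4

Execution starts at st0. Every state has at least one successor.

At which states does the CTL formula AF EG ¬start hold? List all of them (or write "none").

{st1, st3, st4, st5, st6}

States satisfying EG ¬start: {st1, st3, st4, st5, st6}.
States satisfying AF EG ¬start: {st1, st3, st4, st5, st6}.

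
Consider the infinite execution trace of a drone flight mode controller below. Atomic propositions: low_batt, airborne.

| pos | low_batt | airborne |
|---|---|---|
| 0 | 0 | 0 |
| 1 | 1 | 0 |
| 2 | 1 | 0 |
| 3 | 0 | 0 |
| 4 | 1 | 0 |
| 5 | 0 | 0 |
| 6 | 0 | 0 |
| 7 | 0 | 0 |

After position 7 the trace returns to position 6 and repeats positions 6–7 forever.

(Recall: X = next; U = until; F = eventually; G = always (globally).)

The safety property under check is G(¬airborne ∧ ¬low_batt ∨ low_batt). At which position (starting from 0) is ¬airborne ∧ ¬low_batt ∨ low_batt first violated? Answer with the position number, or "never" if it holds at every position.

never

¬airborne ∧ ¬low_batt ∨ low_batt holds at every position 0..7, and those are all the positions the trace ever visits, so the invariant G(¬airborne ∧ ¬low_batt ∨ low_batt) is never violated.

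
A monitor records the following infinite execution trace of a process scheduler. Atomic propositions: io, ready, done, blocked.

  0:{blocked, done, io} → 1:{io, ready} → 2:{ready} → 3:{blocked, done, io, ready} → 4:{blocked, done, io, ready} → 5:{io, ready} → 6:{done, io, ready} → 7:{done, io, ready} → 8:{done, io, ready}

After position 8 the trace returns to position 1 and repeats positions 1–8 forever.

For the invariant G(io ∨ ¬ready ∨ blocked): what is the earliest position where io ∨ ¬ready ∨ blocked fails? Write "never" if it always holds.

Check io ∨ ¬ready ∨ blocked at each position in order: 0 ✓, 1 ✓.
At position 2 the labels are {ready}, so io ∨ ¬ready ∨ blocked is false there. This is the first violation.

2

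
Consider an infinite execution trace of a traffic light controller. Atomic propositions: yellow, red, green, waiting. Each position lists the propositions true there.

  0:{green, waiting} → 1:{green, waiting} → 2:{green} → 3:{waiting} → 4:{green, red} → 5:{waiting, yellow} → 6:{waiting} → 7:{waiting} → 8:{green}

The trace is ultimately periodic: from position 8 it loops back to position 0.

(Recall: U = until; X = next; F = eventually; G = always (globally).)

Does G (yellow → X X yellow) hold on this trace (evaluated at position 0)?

yellow → X X yellow must hold at every position from 0 onward. It fails at position 5, so G (yellow → X X yellow) is false.
Positions where yellow holds: 5.
Check X X yellow at each: 5→fails.

Violated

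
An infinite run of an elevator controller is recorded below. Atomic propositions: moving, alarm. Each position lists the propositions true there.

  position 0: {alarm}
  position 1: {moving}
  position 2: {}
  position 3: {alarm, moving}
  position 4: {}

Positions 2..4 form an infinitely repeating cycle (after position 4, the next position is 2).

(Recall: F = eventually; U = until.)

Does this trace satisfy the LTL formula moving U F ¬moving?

Yes

Walking from position 0: F ¬moving first holds at position 0, and moving holds at every earlier position along the way, so moving U F ¬moving holds.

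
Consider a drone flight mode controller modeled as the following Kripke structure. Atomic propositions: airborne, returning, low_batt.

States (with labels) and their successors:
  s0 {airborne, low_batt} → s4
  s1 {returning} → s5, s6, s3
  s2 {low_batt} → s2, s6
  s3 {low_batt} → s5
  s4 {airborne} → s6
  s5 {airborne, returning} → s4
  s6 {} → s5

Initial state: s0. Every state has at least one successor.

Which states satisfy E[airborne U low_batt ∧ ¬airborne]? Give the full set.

States satisfying airborne: {s0, s4, s5}.
States satisfying low_batt ∧ ¬airborne: {s2, s3}.
States satisfying E[airborne U low_batt ∧ ¬airborne]: {s2, s3}.

{s2, s3}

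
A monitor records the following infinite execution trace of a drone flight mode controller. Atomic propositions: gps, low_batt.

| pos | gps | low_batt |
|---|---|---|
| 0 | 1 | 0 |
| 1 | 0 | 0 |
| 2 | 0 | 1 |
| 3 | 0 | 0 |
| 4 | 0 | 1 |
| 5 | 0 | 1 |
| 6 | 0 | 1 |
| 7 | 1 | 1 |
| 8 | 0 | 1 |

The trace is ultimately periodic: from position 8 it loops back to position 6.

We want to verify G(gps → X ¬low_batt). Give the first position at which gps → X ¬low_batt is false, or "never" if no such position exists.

7

Check gps → X ¬low_batt at each position in order: 0 ✓, 1 ✓, 2 ✓, 3 ✓, 4 ✓, 5 ✓, 6 ✓.
At position 7 the labels are {gps, low_batt} and the next position 8 has {low_batt}, so gps → X ¬low_batt is false there. This is the first violation.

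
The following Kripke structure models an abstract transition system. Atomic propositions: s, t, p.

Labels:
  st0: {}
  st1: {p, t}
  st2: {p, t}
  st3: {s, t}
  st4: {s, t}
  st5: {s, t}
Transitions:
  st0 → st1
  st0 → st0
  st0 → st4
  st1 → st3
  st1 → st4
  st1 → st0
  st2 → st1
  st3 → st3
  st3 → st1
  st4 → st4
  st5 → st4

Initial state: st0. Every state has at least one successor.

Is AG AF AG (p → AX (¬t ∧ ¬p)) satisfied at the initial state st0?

States satisfying AF AG (p → AX (¬t ∧ ¬p)): {st4, st5}.
States satisfying AG AF AG (p → AX (¬t ∧ ¬p)): {st4, st5}.
st0 is reachable from st0 and violates AF AG (p → AX (¬t ∧ ¬p)), so AG fails at st0.
st0 ∉ Sat(AG AF AG (p → AX (¬t ∧ ¬p))).

Violated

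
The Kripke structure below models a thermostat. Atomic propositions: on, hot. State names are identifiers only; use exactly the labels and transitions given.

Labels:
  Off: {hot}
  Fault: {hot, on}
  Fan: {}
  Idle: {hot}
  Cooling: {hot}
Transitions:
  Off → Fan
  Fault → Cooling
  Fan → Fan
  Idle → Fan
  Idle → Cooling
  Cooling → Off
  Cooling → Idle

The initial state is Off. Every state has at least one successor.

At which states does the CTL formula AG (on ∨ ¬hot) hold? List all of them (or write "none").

{Fan}

States satisfying on ∨ ¬hot: {Fault, Fan}.
States satisfying AG (on ∨ ¬hot): {Fan}.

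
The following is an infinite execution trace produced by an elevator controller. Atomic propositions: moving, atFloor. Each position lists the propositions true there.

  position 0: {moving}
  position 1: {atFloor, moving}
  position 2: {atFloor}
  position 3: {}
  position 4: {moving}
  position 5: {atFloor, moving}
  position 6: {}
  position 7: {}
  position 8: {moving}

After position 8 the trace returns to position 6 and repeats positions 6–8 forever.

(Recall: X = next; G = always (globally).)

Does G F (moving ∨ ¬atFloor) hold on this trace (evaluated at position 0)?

F (moving ∨ ¬atFloor) holds at every position 0..8, and those are all positions ever visited, so G F (moving ∨ ¬atFloor) holds.

Satisfied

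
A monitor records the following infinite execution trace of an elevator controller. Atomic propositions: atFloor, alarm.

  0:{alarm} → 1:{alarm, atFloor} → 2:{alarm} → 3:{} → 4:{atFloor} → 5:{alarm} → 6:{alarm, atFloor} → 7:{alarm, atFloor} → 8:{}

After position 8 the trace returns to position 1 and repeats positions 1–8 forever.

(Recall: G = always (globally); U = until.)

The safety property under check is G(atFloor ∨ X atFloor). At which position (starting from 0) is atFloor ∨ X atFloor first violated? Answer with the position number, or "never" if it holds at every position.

Check atFloor ∨ X atFloor at each position in order: 0 ✓, 1 ✓.
At position 2 the labels are {alarm} and the next position 3 has {}, so atFloor ∨ X atFloor is false there. This is the first violation.

2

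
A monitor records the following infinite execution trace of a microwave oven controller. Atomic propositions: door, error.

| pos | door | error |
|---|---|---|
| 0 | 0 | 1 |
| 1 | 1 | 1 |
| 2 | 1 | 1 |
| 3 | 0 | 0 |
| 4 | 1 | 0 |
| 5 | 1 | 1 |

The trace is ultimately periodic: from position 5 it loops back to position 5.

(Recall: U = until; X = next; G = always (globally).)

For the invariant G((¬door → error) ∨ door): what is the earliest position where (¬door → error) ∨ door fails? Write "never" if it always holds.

3

Check (¬door → error) ∨ door at each position in order: 0 ✓, 1 ✓, 2 ✓.
At position 3 the labels are {}, so (¬door → error) ∨ door is false there. This is the first violation.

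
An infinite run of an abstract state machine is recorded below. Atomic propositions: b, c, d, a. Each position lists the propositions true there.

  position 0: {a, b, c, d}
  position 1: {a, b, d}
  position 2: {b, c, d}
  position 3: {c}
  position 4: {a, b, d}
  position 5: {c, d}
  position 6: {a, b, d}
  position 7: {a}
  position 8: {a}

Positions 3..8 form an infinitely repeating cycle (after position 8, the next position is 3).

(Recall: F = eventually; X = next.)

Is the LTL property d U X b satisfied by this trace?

Walking from position 0: X b first holds at position 0, and d holds at every earlier position along the way, so d U X b holds.

Satisfied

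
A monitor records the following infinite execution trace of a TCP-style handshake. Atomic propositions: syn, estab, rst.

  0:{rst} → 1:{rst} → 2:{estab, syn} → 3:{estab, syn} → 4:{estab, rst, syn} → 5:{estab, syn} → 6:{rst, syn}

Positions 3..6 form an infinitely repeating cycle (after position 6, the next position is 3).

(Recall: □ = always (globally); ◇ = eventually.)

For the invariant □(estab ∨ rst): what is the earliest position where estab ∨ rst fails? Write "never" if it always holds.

estab ∨ rst holds at every position 0..6, and those are all the positions the trace ever visits, so the invariant □(estab ∨ rst) is never violated.

never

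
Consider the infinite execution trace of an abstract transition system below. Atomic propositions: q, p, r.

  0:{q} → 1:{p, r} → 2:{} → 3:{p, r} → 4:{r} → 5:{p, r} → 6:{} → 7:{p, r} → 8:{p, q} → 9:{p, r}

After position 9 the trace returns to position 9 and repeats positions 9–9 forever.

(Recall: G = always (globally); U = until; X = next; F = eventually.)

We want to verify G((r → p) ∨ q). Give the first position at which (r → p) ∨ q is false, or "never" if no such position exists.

Check (r → p) ∨ q at each position in order: 0 ✓, 1 ✓, 2 ✓, 3 ✓.
At position 4 the labels are {r}, so (r → p) ∨ q is false there. This is the first violation.

4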